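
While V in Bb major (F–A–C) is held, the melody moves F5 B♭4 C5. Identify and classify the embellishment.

B♭4 is an appoggiatura.

The harmony at that moment is F major triad (F, A, C); B♭4 is not a chord tone.
It is approached by leap down from F5 and left by step up to C5.
Leap in, step out — an appoggiatura.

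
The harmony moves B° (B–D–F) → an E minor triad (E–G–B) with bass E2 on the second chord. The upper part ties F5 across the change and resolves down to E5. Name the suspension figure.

9–8 suspension.

At the second chord the bass is E2. The suspended F5 lies a ninth above the bass; after resolving down by step to E5, the interval above the bass becomes an octave.
Suspension figures are named by those two intervals: 9–8.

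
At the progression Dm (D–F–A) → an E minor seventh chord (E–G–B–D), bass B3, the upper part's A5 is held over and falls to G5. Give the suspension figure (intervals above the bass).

7–6 suspension.

At the second chord the bass is B3. The suspended A5 lies a seventh above the bass; after resolving down by step to G5, the interval above the bass becomes a sixth.
Suspension figures are named by those two intervals: 7–6.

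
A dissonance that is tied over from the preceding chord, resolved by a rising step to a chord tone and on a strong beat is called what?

Retardation.

Approach: by preparation — the pitch is first a chord tone, then held (tied or repeated) while the harmony changes under it. Departure: up by step. Metric position: strong.
A prepared dissonance that resolves upward by step — a retardation. (The same figure resolving downward would be a suspension.)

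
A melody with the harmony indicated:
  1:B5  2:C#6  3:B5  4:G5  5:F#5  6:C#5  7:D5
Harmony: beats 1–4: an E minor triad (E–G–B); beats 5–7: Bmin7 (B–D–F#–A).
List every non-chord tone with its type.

C#6 (beat 2) — neighbor tone; C#5 (beat 6) — appoggiatura.

The harmony at that moment is E minor triad (E, G, B); C#6 is not a chord tone.
It is approached by step up from B5 and left by step down to B5.
Step away and step back to the same note — a neighbor tone (upper neighbor).
The harmony at that moment is B minor seventh chord (B, D, F#, A); C#5 is not a chord tone.
It is approached by leap down from F#5 and left by step up to D5.
Leap in, step out — an appoggiatura.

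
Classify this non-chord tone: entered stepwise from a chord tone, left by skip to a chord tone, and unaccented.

Approach: by step. Departure: by leap. Metric position: weak.
Step in, leap out, from a weak position — an escape tone (échappée). (It is the mirror image of the appoggiatura, which leaps in and steps out on a strong beat.)

Escape tone.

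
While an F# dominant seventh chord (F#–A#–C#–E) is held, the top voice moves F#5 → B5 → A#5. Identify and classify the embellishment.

The harmony at that moment is F# dominant seventh chord (F#, A#, C#, E); B5 is not a chord tone.
It is approached by leap up from F#5 and left by step down to A#5.
Leap in, step out — an appoggiatura.

B5 is an appoggiatura.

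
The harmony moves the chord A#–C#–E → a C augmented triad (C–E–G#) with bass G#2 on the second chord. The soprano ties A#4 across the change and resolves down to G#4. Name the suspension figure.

At the second chord the bass is G#2. The suspended A#4 lies a ninth above the bass; after resolving down by step to G#4, the interval above the bass becomes an octave.
Suspension figures are named by those two intervals: 9–8.

9–8 suspension.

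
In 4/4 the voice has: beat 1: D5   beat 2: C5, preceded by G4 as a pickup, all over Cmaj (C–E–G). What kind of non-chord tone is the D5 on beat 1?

The harmony at that moment is C major triad (C, E, G); D5 is not a chord tone.
It is approached by leap up from G4 and left by step down to C5.
Leap in, step out, metrically accented — an appoggiatura.

Appoggiatura.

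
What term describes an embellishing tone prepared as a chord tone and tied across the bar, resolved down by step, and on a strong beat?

Suspension.

Approach: by preparation — the pitch is first a chord tone, then held (tied or repeated) while the harmony changes under it. Departure: down by step. Metric position: strong.
A prepared dissonance that resolves downward by step — a suspension. (The same figure resolving upward would be a retardation.)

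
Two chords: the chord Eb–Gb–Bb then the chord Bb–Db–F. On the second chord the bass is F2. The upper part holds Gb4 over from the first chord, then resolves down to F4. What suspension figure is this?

At the second chord the bass is F2. The suspended Gb4 lies a ninth above the bass; after resolving down by step to F4, the interval above the bass becomes an octave.
Suspension figures are named by those two intervals: 9–8.

9–8 suspension.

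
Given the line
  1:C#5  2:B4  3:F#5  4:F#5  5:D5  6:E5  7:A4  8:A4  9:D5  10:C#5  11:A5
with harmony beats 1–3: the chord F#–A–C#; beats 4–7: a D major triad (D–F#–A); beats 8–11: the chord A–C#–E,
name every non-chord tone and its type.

B4 (beat 2) — escape tone; E5 (beat 6) — escape tone; D5 (beat 9) — appoggiatura.

The harmony at that moment is F# minor triad (F#, A, C#); B4 is not a chord tone.
It is approached by step down from C#5 and left by leap up to F#5.
Step in, leap out — an escape tone.
The harmony at that moment is D major triad (D, F#, A); E5 is not a chord tone.
It is approached by step up from D5 and left by leap down to A4.
Step in, leap out — an escape tone.
The harmony at that moment is A major triad (A, C#, E); D5 is not a chord tone.
It is approached by leap up from A4 and left by step down to C#5.
Leap in, step out — an appoggiatura.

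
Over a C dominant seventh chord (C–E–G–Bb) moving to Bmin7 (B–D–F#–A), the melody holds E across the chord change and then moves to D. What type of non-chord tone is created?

The harmony at that moment is B minor seventh chord (B, D, F#, A); E is not a chord tone.
It is held over (the same pitch as the preceding E) and left by step down to D.
Held over from the previous chord and resolving down by step — a suspension.

E is a suspension.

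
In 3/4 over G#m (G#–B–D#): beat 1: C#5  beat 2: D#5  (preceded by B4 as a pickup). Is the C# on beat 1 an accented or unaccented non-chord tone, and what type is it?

The harmony at that moment is G# minor triad (G#, B, D#); C#5 is not a chord tone.
It is approached by step up from B4 and left by step up to D#5.
Step in, step out in the same direction — a passing tone.
It falls on the downbeat, so it is accented.

Accented passing tone.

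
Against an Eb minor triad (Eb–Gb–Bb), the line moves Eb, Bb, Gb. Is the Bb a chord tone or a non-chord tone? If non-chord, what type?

Eb minor triad contains Eb, Gb, Bb; Bb is the fifth, so it is a chord tone.

Chord tone (the fifth of Eb minor triad).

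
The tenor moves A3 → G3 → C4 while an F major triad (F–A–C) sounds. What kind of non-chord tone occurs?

The harmony at that moment is F major triad (F, A, C); G3 is not a chord tone.
It is approached by step down from A3 and left by leap up to C4.
Step in, leap out — an escape tone.

G3 is an escape tone.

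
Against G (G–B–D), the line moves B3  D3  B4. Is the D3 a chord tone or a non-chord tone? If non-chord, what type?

G major triad contains G, B, D; D is the fifth, so it is a chord tone.

Chord tone (the fifth of G major triad).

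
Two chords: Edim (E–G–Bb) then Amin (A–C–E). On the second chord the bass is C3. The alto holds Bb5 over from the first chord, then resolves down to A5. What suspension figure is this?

7–6 suspension.

At the second chord the bass is C3. The suspended Bb5 lies a seventh above the bass; after resolving down by step to A5, the interval above the bass becomes a sixth.
Suspension figures are named by those two intervals: 7–6.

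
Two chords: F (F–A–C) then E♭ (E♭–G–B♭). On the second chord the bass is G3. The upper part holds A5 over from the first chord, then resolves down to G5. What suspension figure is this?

9–8 suspension.

At the second chord the bass is G3. The suspended A5 lies a ninth above the bass; after resolving down by step to G5, the interval above the bass becomes an octave.
Suspension figures are named by those two intervals: 9–8.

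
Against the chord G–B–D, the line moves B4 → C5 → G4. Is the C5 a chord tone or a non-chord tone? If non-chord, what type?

Non-chord tone — an escape tone.

The harmony at that moment is G major triad (G, B, D); C5 is not a chord tone.
It is approached by step up from B4 and left by leap down to G4.
Step in, leap out — an escape tone.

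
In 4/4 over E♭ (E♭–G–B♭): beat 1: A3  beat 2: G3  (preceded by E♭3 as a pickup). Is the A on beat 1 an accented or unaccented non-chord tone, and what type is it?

The harmony at that moment is E♭ major triad (E♭, G, B♭); A3 is not a chord tone.
It is approached by leap up from E♭3 and left by step down to G3.
Leap in, step out — an appoggiatura.
It falls on the downbeat, so it is accented.

Accented appoggiatura.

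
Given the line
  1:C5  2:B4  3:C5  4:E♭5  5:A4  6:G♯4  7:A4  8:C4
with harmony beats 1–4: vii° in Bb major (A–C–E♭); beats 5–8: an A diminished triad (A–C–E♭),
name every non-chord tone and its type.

The harmony at that moment is A diminished triad (A, C, E♭); B4 is not a chord tone.
It is approached by step down from C5 and left by step up to C5.
Step away and step back to the same note — a neighbor tone (lower neighbor).
The harmony at that moment is A diminished triad (A, C, E♭); G♯4 is not a chord tone.
It is approached by step down from A4 and left by step up to A4.
Step away and step back to the same note — a neighbor tone (lower neighbor).

B4 (beat 2) — neighbor tone; G♯4 (beat 6) — neighbor tone.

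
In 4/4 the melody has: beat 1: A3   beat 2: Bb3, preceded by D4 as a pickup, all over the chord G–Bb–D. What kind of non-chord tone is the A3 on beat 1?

The harmony at that moment is G minor triad (G, Bb, D); A3 is not a chord tone.
It is approached by leap down from D4 and left by step up to Bb3.
Leap in, step out, metrically accented — an appoggiatura.

Appoggiatura.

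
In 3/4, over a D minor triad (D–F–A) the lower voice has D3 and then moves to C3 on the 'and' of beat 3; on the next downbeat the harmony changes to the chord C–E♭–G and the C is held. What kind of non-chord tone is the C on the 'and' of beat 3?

Anticipation.

The harmony at that moment is D minor triad (D, F, A); C3 is not a chord tone.
It is approached by step down from D3 and then sustained as the same pitch into the next harmony.
Arriving early and becoming a chord tone when the harmony changes — an anticipation.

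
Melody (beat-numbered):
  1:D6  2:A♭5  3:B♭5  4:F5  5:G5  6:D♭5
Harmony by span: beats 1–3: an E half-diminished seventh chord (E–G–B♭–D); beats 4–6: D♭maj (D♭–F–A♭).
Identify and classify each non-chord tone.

A♭5 (beat 2) — appoggiatura; G5 (beat 5) — escape tone.

The harmony at that moment is E half-diminished seventh chord (E, G, B♭, D); A♭5 is not a chord tone.
It is approached by leap down from D6 and left by step up to B♭5.
Leap in, step out — an appoggiatura.
The harmony at that moment is D♭ major triad (D♭, F, A♭); G5 is not a chord tone.
It is approached by step up from F5 and left by leap down to D♭5.
Step in, leap out — an escape tone.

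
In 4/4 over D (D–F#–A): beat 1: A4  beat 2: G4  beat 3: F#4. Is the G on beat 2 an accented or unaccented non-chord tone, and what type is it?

Unaccented passing tone.

The harmony at that moment is D major triad (D, F#, A); G4 is not a chord tone.
It is approached by step down from A4 and left by step down to F#4.
Step in, step out in the same direction — a passing tone.
It falls on a weak beat, so it is unaccented.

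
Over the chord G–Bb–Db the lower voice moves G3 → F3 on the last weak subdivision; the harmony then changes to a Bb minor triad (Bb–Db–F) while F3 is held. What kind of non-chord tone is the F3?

F3 is an anticipation.

The harmony at that moment is G diminished triad (G, Bb, Db); F3 is not a chord tone.
It is approached by step down from G3 and then sustained as the same pitch into the next harmony.
Arriving early and becoming a chord tone when the harmony changes — an anticipation.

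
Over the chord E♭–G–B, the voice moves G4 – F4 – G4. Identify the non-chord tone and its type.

F4 is a neighbor tone.

The harmony at that moment is E♭ augmented triad (E♭, G, B); F4 is not a chord tone.
It is approached by step down from G4 and left by step up to G4.
Step away and step back to the same note — a neighbor tone (lower neighbor).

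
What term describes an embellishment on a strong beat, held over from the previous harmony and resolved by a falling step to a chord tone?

Approach: by preparation — the pitch is first a chord tone, then held (tied or repeated) while the harmony changes under it. Departure: down by step. Metric position: strong.
A prepared dissonance that resolves downward by step — a suspension. (The same figure resolving upward would be a retardation.)

Suspension.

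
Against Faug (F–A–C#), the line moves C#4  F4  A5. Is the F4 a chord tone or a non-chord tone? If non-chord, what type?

Chord tone (the root of F augmented triad).

F augmented triad contains F, A, C#; F is the root, so it is a chord tone.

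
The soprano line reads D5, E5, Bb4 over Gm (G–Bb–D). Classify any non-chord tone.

The harmony at that moment is G minor triad (G, Bb, D); E5 is not a chord tone.
It is approached by step up from D5 and left by leap down to Bb4.
Step in, leap out — an escape tone.

E5 is an escape tone.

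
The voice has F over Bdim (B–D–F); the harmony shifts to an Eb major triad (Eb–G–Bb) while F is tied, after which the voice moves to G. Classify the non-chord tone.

The harmony at that moment is Eb major triad (Eb, G, Bb); F is not a chord tone.
It is held over (the same pitch as the preceding F) and left by step up to G.
Held over from the previous chord and resolving up by step — a retardation.

F is a retardation.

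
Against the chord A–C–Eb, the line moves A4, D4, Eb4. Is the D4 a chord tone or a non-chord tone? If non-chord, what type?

Non-chord tone — an appoggiatura.

The harmony at that moment is A diminished triad (A, C, Eb); D4 is not a chord tone.
It is approached by leap down from A4 and left by step up to Eb4.
Leap in, step out — an appoggiatura.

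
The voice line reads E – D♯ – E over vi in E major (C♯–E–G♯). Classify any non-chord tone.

D♯ is a neighbor tone.

The harmony at that moment is C♯ minor triad (C♯, E, G♯); D♯ is not a chord tone.
It is approached by step down from E and left by step up to E.
Step away and step back to the same note — a neighbor tone (lower neighbor).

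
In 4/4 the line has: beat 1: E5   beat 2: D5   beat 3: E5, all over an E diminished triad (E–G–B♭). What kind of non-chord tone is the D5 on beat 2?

The harmony at that moment is E diminished triad (E, G, B♭); D5 is not a chord tone.
It is approached by step down from E5 and left by step up to E5.
Step away and step back to the same note — a neighbor tone (lower neighbor).

Lower neighbor tone.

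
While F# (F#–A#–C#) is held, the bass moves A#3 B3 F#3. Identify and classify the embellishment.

The harmony at that moment is F# major triad (F#, A#, C#); B3 is not a chord tone.
It is approached by step up from A#3 and left by leap down to F#3.
Step in, leap out — an escape tone.

B3 is an escape tone.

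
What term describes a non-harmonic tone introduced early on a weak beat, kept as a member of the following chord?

Anticipation.

Approach: ahead of the chord change (typically by step), so it is dissonant against the current harmony. Departure: none — the same pitch is restated or held and is a chord tone of the new harmony.
Dissonant first, consonant once the harmony catches up: the note simply arrives early — an anticipation. (The reverse timing, consonant first and dissonant after the change, would be a suspension or retardation.)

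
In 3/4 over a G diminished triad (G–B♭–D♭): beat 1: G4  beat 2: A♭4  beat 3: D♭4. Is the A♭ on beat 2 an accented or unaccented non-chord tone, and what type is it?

Unaccented escape tone.

The harmony at that moment is G diminished triad (G, B♭, D♭); A♭4 is not a chord tone.
It is approached by step up from G4 and left by leap down to D♭4.
Step in, leap out — an escape tone.
It falls on a weak beat, so it is unaccented.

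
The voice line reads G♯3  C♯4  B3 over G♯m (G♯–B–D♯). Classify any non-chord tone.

C♯4 is an appoggiatura.

The harmony at that moment is G♯ minor triad (G♯, B, D♯); C♯4 is not a chord tone.
It is approached by leap up from G♯3 and left by step down to B3.
Leap in, step out — an appoggiatura.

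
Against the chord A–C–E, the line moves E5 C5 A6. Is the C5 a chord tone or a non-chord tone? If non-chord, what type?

A minor triad contains A, C, E; C is the third, so it is a chord tone.

Chord tone (the third of A minor triad).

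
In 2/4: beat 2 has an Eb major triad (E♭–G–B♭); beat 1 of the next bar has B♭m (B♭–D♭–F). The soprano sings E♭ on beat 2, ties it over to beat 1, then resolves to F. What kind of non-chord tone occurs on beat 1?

The harmony at that moment is B♭ minor triad (B♭, D♭, F); E♭ is not a chord tone.
It is held over (the same pitch as the preceding E♭) and left by step up to F.
Held over from the previous chord and resolving up by step — a retardation.

Retardation.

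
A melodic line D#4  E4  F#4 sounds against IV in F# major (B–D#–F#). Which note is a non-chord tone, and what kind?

E4 is a passing tone.

The harmony at that moment is B major triad (B, D#, F#); E4 is not a chord tone.
It is approached by step up from D#4 and left by step up to F#4.
Step in, step out in the same direction — a passing tone.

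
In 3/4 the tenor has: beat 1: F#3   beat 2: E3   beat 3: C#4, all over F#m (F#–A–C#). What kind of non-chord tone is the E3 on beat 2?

Escape tone.

The harmony at that moment is F# minor triad (F#, A, C#); E3 is not a chord tone.
It is approached by step down from F#3 and left by leap up to C#4.
Step in, leap out, on a weak beat — an escape tone.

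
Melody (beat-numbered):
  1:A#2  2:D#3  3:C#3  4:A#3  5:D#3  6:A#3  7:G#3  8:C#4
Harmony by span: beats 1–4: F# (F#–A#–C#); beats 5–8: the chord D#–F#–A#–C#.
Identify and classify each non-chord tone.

The harmony at that moment is F# major triad (F#, A#, C#); D#3 is not a chord tone.
It is approached by leap up from A#2 and left by step down to C#3.
Leap in, step out — an appoggiatura.
The harmony at that moment is D# minor seventh chord (D#, F#, A#, C#); G#3 is not a chord tone.
It is approached by step down from A#3 and left by leap up to C#4.
Step in, leap out — an escape tone.

D#3 (beat 2) — appoggiatura; G#3 (beat 7) — escape tone.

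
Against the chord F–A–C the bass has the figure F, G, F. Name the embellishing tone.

The harmony at that moment is F major triad (F, A, C); G is not a chord tone.
It is approached by step up from F and left by step down to F.
Step away and step back to the same note — a neighbor tone (upper neighbor).

G is a neighbor tone.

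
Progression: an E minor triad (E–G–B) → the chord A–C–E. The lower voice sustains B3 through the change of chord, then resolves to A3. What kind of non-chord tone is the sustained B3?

The harmony at that moment is A minor triad (A, C, E); B3 is not a chord tone.
It is held over (the same pitch as the preceding B3) and left by step down to A3.
Held over from the previous chord and resolving down by step — a suspension.

B3 is a suspension.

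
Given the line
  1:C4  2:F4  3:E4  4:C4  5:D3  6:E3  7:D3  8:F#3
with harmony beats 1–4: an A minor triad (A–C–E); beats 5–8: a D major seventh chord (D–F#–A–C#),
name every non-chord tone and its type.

The harmony at that moment is A minor triad (A, C, E); F4 is not a chord tone.
It is approached by leap up from C4 and left by step down to E4.
Leap in, step out — an appoggiatura.
The harmony at that moment is D major seventh chord (D, F#, A, C#); E3 is not a chord tone.
It is approached by step up from D3 and left by step down to D3.
Step away and step back to the same note — a neighbor tone (upper neighbor).

F4 (beat 2) — appoggiatura; E3 (beat 6) — neighbor tone.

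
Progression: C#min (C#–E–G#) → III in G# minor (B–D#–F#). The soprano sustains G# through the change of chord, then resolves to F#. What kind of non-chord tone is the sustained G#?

G# is a suspension.

The harmony at that moment is B major triad (B, D#, F#); G# is not a chord tone.
It is held over (the same pitch as the preceding G#) and left by step down to F#.
Held over from the previous chord and resolving down by step — a suspension.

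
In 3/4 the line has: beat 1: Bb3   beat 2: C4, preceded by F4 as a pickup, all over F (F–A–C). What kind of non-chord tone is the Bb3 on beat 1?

Appoggiatura.

The harmony at that moment is F major triad (F, A, C); Bb3 is not a chord tone.
It is approached by leap down from F4 and left by step up to C4.
Leap in, step out, metrically accented — an appoggiatura.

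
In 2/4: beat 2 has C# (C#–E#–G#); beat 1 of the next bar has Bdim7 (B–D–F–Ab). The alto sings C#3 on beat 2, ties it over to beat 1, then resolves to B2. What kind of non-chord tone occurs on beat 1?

Suspension.

The harmony at that moment is B diminished seventh chord (B, D, F, Ab); C#3 is not a chord tone.
It is held over (the same pitch as the preceding C#3) and left by step down to B2.
Held over from the previous chord and resolving down by step — a suspension.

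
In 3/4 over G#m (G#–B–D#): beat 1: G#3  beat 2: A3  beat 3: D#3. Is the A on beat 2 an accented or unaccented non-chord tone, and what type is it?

Unaccented escape tone.

The harmony at that moment is G# minor triad (G#, B, D#); A3 is not a chord tone.
It is approached by step up from G#3 and left by leap down to D#3.
Step in, leap out — an escape tone.
It falls on a weak beat, so it is unaccented.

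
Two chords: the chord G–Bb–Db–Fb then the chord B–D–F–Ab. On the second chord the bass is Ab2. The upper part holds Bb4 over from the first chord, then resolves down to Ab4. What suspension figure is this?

9–8 suspension.

At the second chord the bass is Ab2. The suspended Bb4 lies a ninth above the bass; after resolving down by step to Ab4, the interval above the bass becomes an octave.
Suspension figures are named by those two intervals: 9–8.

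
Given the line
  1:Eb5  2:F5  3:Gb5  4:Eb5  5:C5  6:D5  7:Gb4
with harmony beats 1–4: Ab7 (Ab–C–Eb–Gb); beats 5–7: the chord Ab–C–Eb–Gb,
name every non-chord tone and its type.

F5 (beat 2) — passing tone; D5 (beat 6) — escape tone.

The harmony at that moment is Ab dominant seventh chord (Ab, C, Eb, Gb); F5 is not a chord tone.
It is approached by step up from Eb5 and left by step up to Gb5.
Step in, step out in the same direction — a passing tone.
The harmony at that moment is Ab dominant seventh chord (Ab, C, Eb, Gb); D5 is not a chord tone.
It is approached by step up from C5 and left by leap down to Gb4.
Step in, leap out — an escape tone.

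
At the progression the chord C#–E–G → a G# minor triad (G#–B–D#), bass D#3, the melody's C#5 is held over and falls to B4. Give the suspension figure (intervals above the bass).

At the second chord the bass is D#3. The suspended C#5 lies a seventh above the bass; after resolving down by step to B4, the interval above the bass becomes a sixth.
Suspension figures are named by those two intervals: 7–6.

7–6 suspension.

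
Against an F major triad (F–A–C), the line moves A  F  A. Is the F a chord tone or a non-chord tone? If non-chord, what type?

F major triad contains F, A, C; F is the root, so it is a chord tone.

Chord tone (the root of F major triad).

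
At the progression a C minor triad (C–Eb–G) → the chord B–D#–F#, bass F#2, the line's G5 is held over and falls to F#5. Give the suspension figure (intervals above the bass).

9–8 suspension.

At the second chord the bass is F#2. The suspended G5 lies a ninth above the bass; after resolving down by step to F#5, the interval above the bass becomes an octave.
Suspension figures are named by those two intervals: 9–8.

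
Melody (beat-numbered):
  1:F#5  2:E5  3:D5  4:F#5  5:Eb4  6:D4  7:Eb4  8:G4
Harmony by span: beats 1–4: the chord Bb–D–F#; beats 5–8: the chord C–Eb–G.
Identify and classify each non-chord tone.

The harmony at that moment is Bb augmented triad (Bb, D, F#); E5 is not a chord tone.
It is approached by step down from F#5 and left by step down to D5.
Step in, step out in the same direction — a passing tone.
The harmony at that moment is C minor triad (C, Eb, G); D4 is not a chord tone.
It is approached by step down from Eb4 and left by step up to Eb4.
Step away and step back to the same note — a neighbor tone (lower neighbor).

E5 (beat 2) — passing tone; D4 (beat 6) — neighbor tone.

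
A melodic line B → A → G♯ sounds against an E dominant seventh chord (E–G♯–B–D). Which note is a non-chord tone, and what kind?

A is a passing tone.

The harmony at that moment is E dominant seventh chord (E, G♯, B, D); A is not a chord tone.
It is approached by step down from B and left by step down to G♯.
Step in, step out in the same direction — a passing tone.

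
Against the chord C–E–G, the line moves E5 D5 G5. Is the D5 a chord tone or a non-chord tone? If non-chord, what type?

Non-chord tone — an escape tone.

The harmony at that moment is C major triad (C, E, G); D5 is not a chord tone.
It is approached by step down from E5 and left by leap up to G5.
Step in, leap out — an escape tone.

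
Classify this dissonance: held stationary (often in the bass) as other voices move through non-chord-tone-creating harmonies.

Pedal tone.

Approach: none. Departure: none — a single pitch is sustained while the chords change around it, passing through harmonies that do not contain it.
No melodic motion at all; the dissonance is created entirely by the moving harmonies against the stationary note — a pedal tone (pedal point).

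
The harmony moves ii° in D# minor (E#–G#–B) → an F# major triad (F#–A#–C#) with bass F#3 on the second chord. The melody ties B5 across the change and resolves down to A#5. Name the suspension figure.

At the second chord the bass is F#3. The suspended B5 lies a fourth above the bass; after resolving down by step to A#5, the interval above the bass becomes a third.
Suspension figures are named by those two intervals: 4–3.

4–3 suspension.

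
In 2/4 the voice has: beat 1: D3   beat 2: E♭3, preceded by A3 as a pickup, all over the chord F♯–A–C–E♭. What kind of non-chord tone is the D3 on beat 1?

Appoggiatura.

The harmony at that moment is F♯ diminished seventh chord (F♯, A, C, E♭); D3 is not a chord tone.
It is approached by leap down from A3 and left by step up to E♭3.
Leap in, step out, metrically accented — an appoggiatura.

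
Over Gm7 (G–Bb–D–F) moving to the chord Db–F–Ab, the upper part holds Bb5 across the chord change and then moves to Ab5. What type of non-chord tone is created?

Bb5 is a suspension.

The harmony at that moment is Db major triad (Db, F, Ab); Bb5 is not a chord tone.
It is held over (the same pitch as the preceding Bb5) and left by step down to Ab5.
Held over from the previous chord and resolving down by step — a suspension.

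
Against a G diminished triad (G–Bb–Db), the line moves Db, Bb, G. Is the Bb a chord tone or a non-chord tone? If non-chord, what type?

G diminished triad contains G, Bb, Db; Bb is the third, so it is a chord tone.

Chord tone (the third of G diminished triad).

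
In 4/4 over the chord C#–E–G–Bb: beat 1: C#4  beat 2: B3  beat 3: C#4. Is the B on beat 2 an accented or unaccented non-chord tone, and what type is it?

Unaccented neighbor tone.

The harmony at that moment is C# diminished seventh chord (C#, E, G, Bb); B3 is not a chord tone.
It is approached by step down from C#4 and left by step up to C#4.
Step away and step back to the same note — a neighbor tone (lower neighbor).
It falls on a weak beat, so it is unaccented.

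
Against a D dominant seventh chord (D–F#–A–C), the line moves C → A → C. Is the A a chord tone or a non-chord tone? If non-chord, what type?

D dominant seventh chord contains D, F#, A, C; A is the fifth, so it is a chord tone.

Chord tone (the fifth of D dominant seventh chord).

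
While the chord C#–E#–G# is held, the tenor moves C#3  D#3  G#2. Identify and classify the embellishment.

The harmony at that moment is C# major triad (C#, E#, G#); D#3 is not a chord tone.
It is approached by step up from C#3 and left by leap down to G#2.
Step in, leap out — an escape tone.

D#3 is an escape tone.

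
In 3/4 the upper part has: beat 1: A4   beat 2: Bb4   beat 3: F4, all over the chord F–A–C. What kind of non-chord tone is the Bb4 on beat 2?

Escape tone.

The harmony at that moment is F major triad (F, A, C); Bb4 is not a chord tone.
It is approached by step up from A4 and left by leap down to F4.
Step in, leap out, on a weak beat — an escape tone.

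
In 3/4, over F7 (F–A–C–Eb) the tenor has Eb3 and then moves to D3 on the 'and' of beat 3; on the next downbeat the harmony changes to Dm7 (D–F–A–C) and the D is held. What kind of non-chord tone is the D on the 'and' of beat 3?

Anticipation.

The harmony at that moment is F dominant seventh chord (F, A, C, Eb); D3 is not a chord tone.
It is approached by step down from Eb3 and then sustained as the same pitch into the next harmony.
Arriving early and becoming a chord tone when the harmony changes — an anticipation.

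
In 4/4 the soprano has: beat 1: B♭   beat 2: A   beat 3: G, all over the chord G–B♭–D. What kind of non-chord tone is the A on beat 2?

Passing tone.

The harmony at that moment is G minor triad (G, B♭, D); A is not a chord tone.
It is approached by step down from B♭ and left by step down to G.
Step in, step out in the same direction — a passing tone.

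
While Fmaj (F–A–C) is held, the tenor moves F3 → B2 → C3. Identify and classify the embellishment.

B2 is an appoggiatura.

The harmony at that moment is F major triad (F, A, C); B2 is not a chord tone.
It is approached by leap down from F3 and left by step up to C3.
Leap in, step out — an appoggiatura.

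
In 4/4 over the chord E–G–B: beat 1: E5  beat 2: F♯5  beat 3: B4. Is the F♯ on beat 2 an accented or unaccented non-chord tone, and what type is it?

Unaccented escape tone.

The harmony at that moment is E minor triad (E, G, B); F♯5 is not a chord tone.
It is approached by step up from E5 and left by leap down to B4.
Step in, leap out — an escape tone.
It falls on a weak beat, so it is unaccented.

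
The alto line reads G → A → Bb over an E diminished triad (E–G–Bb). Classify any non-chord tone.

The harmony at that moment is E diminished triad (E, G, Bb); A is not a chord tone.
It is approached by step up from G and left by step up to Bb.
Step in, step out in the same direction — a passing tone.

A is a passing tone.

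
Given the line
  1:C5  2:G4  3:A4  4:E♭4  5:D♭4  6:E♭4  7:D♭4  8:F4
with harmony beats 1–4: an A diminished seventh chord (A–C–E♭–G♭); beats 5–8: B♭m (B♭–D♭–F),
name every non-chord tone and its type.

G4 (beat 2) — appoggiatura; E♭4 (beat 6) — neighbor tone.

The harmony at that moment is A diminished seventh chord (A, C, E♭, G♭); G4 is not a chord tone.
It is approached by leap down from C5 and left by step up to A4.
Leap in, step out — an appoggiatura.
The harmony at that moment is B♭ minor triad (B♭, D♭, F); E♭4 is not a chord tone.
It is approached by step up from D♭4 and left by step down to D♭4.
Step away and step back to the same note — a neighbor tone (upper neighbor).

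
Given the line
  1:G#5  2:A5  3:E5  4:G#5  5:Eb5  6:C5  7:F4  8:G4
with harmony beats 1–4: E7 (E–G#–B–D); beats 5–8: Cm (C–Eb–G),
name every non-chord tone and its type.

The harmony at that moment is E dominant seventh chord (E, G#, B, D); A5 is not a chord tone.
It is approached by step up from G#5 and left by leap down to E5.
Step in, leap out — an escape tone.
The harmony at that moment is C minor triad (C, Eb, G); F4 is not a chord tone.
It is approached by leap down from C5 and left by step up to G4.
Leap in, step out — an appoggiatura.

A5 (beat 2) — escape tone; F4 (beat 7) — appoggiatura.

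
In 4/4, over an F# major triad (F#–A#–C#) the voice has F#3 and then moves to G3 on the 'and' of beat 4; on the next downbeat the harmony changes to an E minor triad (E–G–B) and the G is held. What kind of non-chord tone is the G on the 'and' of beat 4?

The harmony at that moment is F# major triad (F#, A#, C#); G3 is not a chord tone.
It is approached by step up from F#3 and then sustained as the same pitch into the next harmony.
Arriving early and becoming a chord tone when the harmony changes — an anticipation.

Anticipation.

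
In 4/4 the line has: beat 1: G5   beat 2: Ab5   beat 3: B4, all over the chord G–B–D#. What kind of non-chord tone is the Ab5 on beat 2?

Escape tone.

The harmony at that moment is G augmented triad (G, B, D#); Ab5 is not a chord tone.
It is approached by step up from G5 and left by leap down to B4.
Step in, leap out, on a weak beat — an escape tone.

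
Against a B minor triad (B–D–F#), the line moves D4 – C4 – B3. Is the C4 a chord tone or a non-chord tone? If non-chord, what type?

The harmony at that moment is B minor triad (B, D, F#); C4 is not a chord tone.
It is approached by step down from D4 and left by step down to B3.
Step in, step out in the same direction — a passing tone.

Non-chord tone — a passing tone.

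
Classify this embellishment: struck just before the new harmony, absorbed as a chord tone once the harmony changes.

Anticipation.

Approach: ahead of the chord change (typically by step), so it is dissonant against the current harmony. Departure: none — the same pitch is restated or held and is a chord tone of the new harmony.
Dissonant first, consonant once the harmony catches up: the note simply arrives early — an anticipation. (The reverse timing, consonant first and dissonant after the change, would be a suspension or retardation.)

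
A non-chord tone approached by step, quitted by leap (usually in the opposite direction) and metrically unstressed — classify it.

Escape tone.

Approach: by step. Departure: by leap. Metric position: weak.
Step in, leap out, from a weak position — an escape tone (échappée). (It is the mirror image of the appoggiatura, which leaps in and steps out on a strong beat.)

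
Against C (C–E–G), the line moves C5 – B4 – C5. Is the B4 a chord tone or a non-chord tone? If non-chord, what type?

Non-chord tone — a neighbor tone.

The harmony at that moment is C major triad (C, E, G); B4 is not a chord tone.
It is approached by step down from C5 and left by step up to C5.
Step away and step back to the same note — a neighbor tone (lower neighbor).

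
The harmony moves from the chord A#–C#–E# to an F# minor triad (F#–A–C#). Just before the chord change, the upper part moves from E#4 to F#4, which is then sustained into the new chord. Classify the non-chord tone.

The harmony at that moment is A# minor triad (A#, C#, E#); F#4 is not a chord tone.
It is approached by step up from E#4 and then sustained as the same pitch into the next harmony.
Arriving early and becoming a chord tone when the harmony changes — an anticipation.

F#4 is an anticipation.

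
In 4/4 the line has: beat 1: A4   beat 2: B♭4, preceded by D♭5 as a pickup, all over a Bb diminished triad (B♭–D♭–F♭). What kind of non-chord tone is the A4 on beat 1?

The harmony at that moment is B♭ diminished triad (B♭, D♭, F♭); A4 is not a chord tone.
It is approached by leap down from D♭5 and left by step up to B♭4.
Leap in, step out, metrically accented — an appoggiatura.

Appoggiatura.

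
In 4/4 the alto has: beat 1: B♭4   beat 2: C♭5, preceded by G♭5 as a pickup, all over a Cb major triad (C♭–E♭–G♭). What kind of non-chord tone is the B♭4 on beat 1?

The harmony at that moment is C♭ major triad (C♭, E♭, G♭); B♭4 is not a chord tone.
It is approached by leap down from G♭5 and left by step up to C♭5.
Leap in, step out, metrically accented — an appoggiatura.

Appoggiatura.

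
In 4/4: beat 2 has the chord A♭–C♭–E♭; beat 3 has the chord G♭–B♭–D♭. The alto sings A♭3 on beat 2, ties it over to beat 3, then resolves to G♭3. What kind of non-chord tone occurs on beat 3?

The harmony at that moment is G♭ major triad (G♭, B♭, D♭); A♭3 is not a chord tone.
It is held over (the same pitch as the preceding A♭3) and left by step down to G♭3.
Held over from the previous chord and resolving down by step — a suspension.

Suspension.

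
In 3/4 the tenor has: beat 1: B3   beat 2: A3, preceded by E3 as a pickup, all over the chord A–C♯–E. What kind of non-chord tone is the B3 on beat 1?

Appoggiatura.

The harmony at that moment is A major triad (A, C♯, E); B3 is not a chord tone.
It is approached by leap up from E3 and left by step down to A3.
Leap in, step out, metrically accented — an appoggiatura.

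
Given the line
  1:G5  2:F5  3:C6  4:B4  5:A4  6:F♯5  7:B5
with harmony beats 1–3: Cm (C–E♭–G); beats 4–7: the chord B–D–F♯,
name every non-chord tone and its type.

The harmony at that moment is C minor triad (C, E♭, G); F5 is not a chord tone.
It is approached by step down from G5 and left by leap up to C6.
Step in, leap out — an escape tone.
The harmony at that moment is B minor triad (B, D, F♯); A4 is not a chord tone.
It is approached by step down from B4 and left by leap up to F♯5.
Step in, leap out — an escape tone.

F5 (beat 2) — escape tone; A4 (beat 5) — escape tone.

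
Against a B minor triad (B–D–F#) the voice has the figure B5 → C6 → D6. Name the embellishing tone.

The harmony at that moment is B minor triad (B, D, F#); C6 is not a chord tone.
It is approached by step up from B5 and left by step up to D6.
Step in, step out in the same direction — a passing tone.

C6 is a passing tone.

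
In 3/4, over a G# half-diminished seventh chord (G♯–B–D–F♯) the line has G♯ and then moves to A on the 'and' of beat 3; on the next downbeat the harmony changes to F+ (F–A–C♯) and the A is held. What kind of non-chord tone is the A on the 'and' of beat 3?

The harmony at that moment is G♯ half-diminished seventh chord (G♯, B, D, F♯); A is not a chord tone.
It is approached by step up from G♯ and then sustained as the same pitch into the next harmony.
Arriving early and becoming a chord tone when the harmony changes — an anticipation.

Anticipation.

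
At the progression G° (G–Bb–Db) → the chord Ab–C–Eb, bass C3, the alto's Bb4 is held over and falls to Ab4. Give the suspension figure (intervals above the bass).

At the second chord the bass is C3. The suspended Bb4 lies a seventh above the bass; after resolving down by step to Ab4, the interval above the bass becomes a sixth.
Suspension figures are named by those two intervals: 7–6.

7–6 suspension.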